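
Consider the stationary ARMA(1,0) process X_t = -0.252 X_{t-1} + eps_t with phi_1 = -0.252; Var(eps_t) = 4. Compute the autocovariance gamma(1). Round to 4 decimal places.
\gamma(1) = -1.0764

Multiply the model equation by X_{t-k} and take expectations. With theta_0 = psi_0 = 1 and psi_j the MA(infinity) weights, this gives
  gamma(k) - sum_i phi_i gamma(k-i) = c_k,
  c_k = sigma^2 * sum_{j=k..q} theta_j psi_{j-k}   (c_k = 0 for k > q),
using gamma(-m) = gamma(m).
Pure AR (q = 0): c_0 = sigma^2 = 4, c_k = 0 for k >= 1.
Equations for k = 0 and k = 1 (AR order 1):
  gamma(0) = phi_1 gamma(1) + c_0
  gamma(1) = phi_1 gamma(0) + c_1
Substituting the second into the first: gamma(0) (1 - phi_1^2) = c_0 + phi_1 c_1, so
  gamma(0) = c_0 / (1 - phi_1^2) = 4 / (1 - (-0.252)^2) = 4 / 0.936496 = 4.271241.
  gamma(1) = phi_1 gamma(0) = (-0.252)(4.271241) = -1.076353.
Therefore gamma(1) = -1.0764 (to 4 decimal places).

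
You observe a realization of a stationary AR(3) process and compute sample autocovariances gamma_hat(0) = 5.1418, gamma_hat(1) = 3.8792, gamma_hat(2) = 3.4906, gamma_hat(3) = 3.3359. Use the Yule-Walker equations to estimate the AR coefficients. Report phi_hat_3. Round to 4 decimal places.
\hat\phi_{3} = 0.1860

The Yule-Walker equations for an AR(p) process read, in matrix form,
  Gamma_p phi = r_p,   with   (Gamma_p)_{ij} = gamma(|i - j|),
                       (r_p)_i = gamma(i),   i,j = 1..p.
Substitute the sample gammas (Toeplitz matrix and right-hand side of size 3):
  Gamma_p = [[5.1418, 3.8792, 3.4906], [3.8792, 5.1418, 3.8792], [3.4906, 3.8792, 5.1418]]
  r_p     = [3.8792, 3.4906, 3.3359]
Written out (R1..R3):
  (R1) 5.1418 phi_1 + 3.8792 phi_2 + 3.4906 phi_3 = 3.8792
  (R2) 3.8792 phi_1 + 5.1418 phi_2 + 3.8792 phi_3 = 3.4906
  (R3) 3.4906 phi_1 + 3.8792 phi_2 + 5.1418 phi_3 = 3.3359
Gaussian elimination:
  R2 <- R2 - (3.8792/5.1418) R1 = R2 - (0.754444) R1:  2.215161 phi_2 + 1.245738 phi_3 = 0.563961
  R3 <- R3 - (3.4906/5.1418) R1 = R3 - (0.678867) R1:  1.245738 phi_2 + 2.772146 phi_3 = 0.702438
  R3 <- R3 - (1.245738/2.215161) R2 = R3 - (0.562369) R2:  2.071581 phi_3 = 0.385284
Back-substitution:
  phi_hat_3 = 0.385284 / 2.071581 = 0.185985
  phi_hat_2 = (0.563961 - (1.245738)(0.185985)) / 2.215161 = 0.149999
  phi_hat_1 = (3.8792 - (3.8792)(0.149999) - (3.4906)(0.185985)) / 5.1418 = 0.515019
So phi_hat = [0.5150, 0.1500, 0.1860].
Therefore phi_hat_3 = 0.1860.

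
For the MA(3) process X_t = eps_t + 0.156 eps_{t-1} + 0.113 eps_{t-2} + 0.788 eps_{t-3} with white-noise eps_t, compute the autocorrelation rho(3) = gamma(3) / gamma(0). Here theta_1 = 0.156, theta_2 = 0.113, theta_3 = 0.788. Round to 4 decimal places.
\rho(3) = 0.4753

For an MA(q) process with theta_0 = 1, the autocovariance is
  gamma(k) = sigma^2 * sum_{i=0..q-k} theta_i * theta_{i+k},
and rho(k) = gamma(k) / gamma(0). Sigma^2 cancels.
  numerator   = (1)*(0.788) = 0.788.
  denominator = (1)^2 + (0.156)^2 + (0.113)^2 + (0.788)^2 = 1.658049.
  rho(3) = 0.788 / 1.658049 = 0.4753.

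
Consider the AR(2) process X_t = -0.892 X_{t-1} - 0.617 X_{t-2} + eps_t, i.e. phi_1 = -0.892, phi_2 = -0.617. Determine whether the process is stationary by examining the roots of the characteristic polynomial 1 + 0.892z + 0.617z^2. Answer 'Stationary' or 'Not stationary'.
\text{Stationary}

The AR(p) characteristic polynomial is P(z) = 1 + 0.892z + 0.617z^2.
Stationarity requires all roots to lie outside the unit circle, i.e. |z| > 1 for every root.
Set 1 + (0.892) z + (0.617) z^2 = 0, i.e. a z^2 + b z + c = 0 with a = 0.617, b = 0.892, c = 1.
Discriminant D = b^2 - 4ac = (0.892)^2 - 4*(0.617)*1 = 0.795664 - (2.468) = -1.672336.
D < 0, so the roots are the complex-conjugate pair z = (-b +/- i sqrt(-D)) / (2a) = -0.7229 +/- 1.048i.
For a conjugate pair |z|^2 = z * conj(z) = (product of roots) = c/a = 1/(0.617) = 1.620746, so |z| = sqrt(1.620746) = 1.2731 for both roots.
Moduli of all roots: 1.2731, 1.2731.
All moduli strictly greater than 1? Yes.
Verdict: Stationary.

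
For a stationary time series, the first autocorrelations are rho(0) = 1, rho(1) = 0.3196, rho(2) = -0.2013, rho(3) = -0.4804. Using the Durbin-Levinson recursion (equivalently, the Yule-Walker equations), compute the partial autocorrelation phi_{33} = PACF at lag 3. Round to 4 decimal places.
\phi_{33} = -0.3600

The PACF at lag k is phi_{kk}, the last component of the solution
to the Yule-Walker system G_k phi = r_k where
  (G_k)_{ij} = rho(|i - j|), (r_k)_i = rho(i), i,j = 1..k.
Equivalently, Durbin-Levinson gives phi_{kk} iteratively:
  phi_{11} = rho(1)
  phi_{kk} = [rho(k) - sum_{j=1..k-1} phi_{k-1,j} rho(k-j)]
            / [1 - sum_{j=1..k-1} phi_{k-1,j} rho(j)],
  phi_{k,j} = phi_{k-1,j} - phi_{kk} phi_{k-1,k-j},  j = 1..k-1.
Step k = 1:
  phi_11 = rho(1) = 0.3196.
Step k = 2:
  phi_22 = [rho(2) - phi_11 rho(1)] / [1 - phi_11 rho(1)] = [-0.2013 - (0.3196)(0.3196)] / [1 - (0.3196)(0.3196)]
         = -0.30344416 / 0.89785584 = -0.337965.
  Update: phi_21 = phi_11 - phi_22 phi_11 = 0.3196 - (-0.337965)(0.3196) = 0.427614.
Step k = 3:
  phi_33 = [rho(3) - phi_21 rho(2) - phi_22 rho(1)] / [1 - phi_21 rho(1) - phi_22 rho(2)]
    numerator   = -0.4804 - (0.427614)(-0.2013) - (-0.337965)(0.3196) = -0.28630763
    denominator = 1 - (0.427614)(0.3196) - (-0.337965)(-0.2013) = 0.79530223
  phi_33 = -0.28630763 / 0.79530223 = -0.36.
Therefore phi_{33} = -0.3600.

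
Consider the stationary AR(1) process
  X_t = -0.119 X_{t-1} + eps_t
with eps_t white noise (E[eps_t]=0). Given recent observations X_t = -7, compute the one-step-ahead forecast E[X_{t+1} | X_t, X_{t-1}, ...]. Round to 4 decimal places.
E[X_{t+1} \mid \mathcal F_t] = 0.8330

For an AR(p) model X_t = c + sum_i phi_i X_{t-i} + eps_t, the
one-step-ahead conditional mean is
  E[X_{t+1} | X_t, ...] = c + sum_i phi_i X_{t+1-i}.
Substitute known values:
  E[X_{t+1} | ...] = (-0.119) * (-7)
                   = 0.8330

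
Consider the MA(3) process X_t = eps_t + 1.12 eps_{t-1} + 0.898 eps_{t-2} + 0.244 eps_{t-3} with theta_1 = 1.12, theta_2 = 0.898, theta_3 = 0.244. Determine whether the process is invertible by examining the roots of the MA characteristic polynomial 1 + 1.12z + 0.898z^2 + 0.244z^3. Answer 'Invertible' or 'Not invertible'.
\text{Invertible}

The MA(q) characteristic polynomial is P(z) = 1 + 1.12z + 0.898z^2 + 0.244z^3.
Invertibility requires all roots to lie outside the unit circle, i.e. |z| > 1 for every root.
Degree 3: look for a simple real root z0 first, then factor out (1 - z/z0) and solve the remaining quadratic.
Testing z0 = -2.5: P(-2.5) = 1 + (1.12)(-2.5) + (0.898)(-2.5)^2 + (0.244)(-2.5)^3
  = 1 + (-2.8) + (5.6125) + (-3.8125) = 0.  So z_0 = -2.5 is a root, |z_0| = 2.5.
Divide out the factor (1 + 0.4 z) = (1 - z/z0) (since 1/z0 = -0.4):
  P(z) = (1 + 0.4 z)(1 + (0.72) z + (0.61) z^2)
  [check: z-coef 0.72 - (-0.4) = 1.12; z^2-coef 0.61 - (-0.4)(0.72) = 0.898; z^3-coef -(-0.4)(0.61) = 0.244.]
Remaining roots from the quadratic factor 1 + (0.72) z + (0.61) z^2:
  Set 1 + (0.72) z + (0.61) z^2 = 0, i.e. a z^2 + b z + c = 0 with a = 0.61, b = 0.72, c = 1.
  Discriminant D = b^2 - 4ac = (0.72)^2 - 4*(0.61)*1 = 0.5184 - (2.44) = -1.9216.
  D < 0, so the roots are the complex-conjugate pair z = (-b +/- i sqrt(-D)) / (2a) = -0.5902 +/- 1.1362i.
  For a conjugate pair |z|^2 = z * conj(z) = (product of roots) = c/a = 1/(0.61) = 1.639344, so |z| = sqrt(1.639344) = 1.2804 for both roots.
Moduli of all roots: 2.5000, 1.2804, 1.2804.
All moduli strictly greater than 1? Yes.
Verdict: Invertible.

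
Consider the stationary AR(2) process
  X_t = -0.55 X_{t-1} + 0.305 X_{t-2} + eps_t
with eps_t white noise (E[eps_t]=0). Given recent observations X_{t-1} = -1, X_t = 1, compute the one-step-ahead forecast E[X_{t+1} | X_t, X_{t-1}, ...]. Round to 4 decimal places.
E[X_{t+1} \mid \mathcal F_t] = -0.8550

For an AR(p) model X_t = c + sum_i phi_i X_{t-i} + eps_t, the
one-step-ahead conditional mean is
  E[X_{t+1} | X_t, ...] = c + sum_i phi_i X_{t+1-i}.
Substitute known values:
  E[X_{t+1} | ...] = (-0.55) * (1) + (0.305) * (-1)
                   = -0.8550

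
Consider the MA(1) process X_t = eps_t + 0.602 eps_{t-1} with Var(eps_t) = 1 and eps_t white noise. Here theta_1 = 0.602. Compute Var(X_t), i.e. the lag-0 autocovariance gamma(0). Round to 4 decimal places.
\gamma(0) = 1.3624

For an MA(q) process X_t = eps_t + sum_i theta_i eps_{t-i} with
Var(eps_t) = sigma^2, the variance is
  gamma(0) = sigma^2 * (1 + sum_i theta_i^2).
  sum_i theta_i^2 = (0.602)^2 = 0.362404.
  gamma(0) = 1 * (1 + 0.362404) = 1 * 1.362404 = 1.362404, which rounds to 1.3624.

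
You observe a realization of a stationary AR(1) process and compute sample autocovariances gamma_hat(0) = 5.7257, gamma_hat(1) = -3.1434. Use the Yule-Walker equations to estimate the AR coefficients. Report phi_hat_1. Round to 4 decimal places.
\hat\phi_{1} = -0.5490

The Yule-Walker equations for an AR(p) process read, in matrix form,
  Gamma_p phi = r_p,   with   (Gamma_p)_{ij} = gamma(|i - j|),
                       (r_p)_i = gamma(i),   i,j = 1..p.
Substitute the sample gammas (Toeplitz matrix and right-hand side of size 1):
  Gamma_p = [[5.7257]]
  r_p     = [-3.1434]
With p = 1 this is the single equation gamma(0) phi_1 = gamma(1):
  phi_hat_1 = gamma(1) / gamma(0) = -3.1434 / 5.7257 = -0.5490.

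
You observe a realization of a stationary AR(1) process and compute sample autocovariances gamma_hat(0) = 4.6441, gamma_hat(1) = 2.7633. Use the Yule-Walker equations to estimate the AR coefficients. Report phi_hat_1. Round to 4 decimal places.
\hat\phi_{1} = 0.5950

The Yule-Walker equations for an AR(p) process read, in matrix form,
  Gamma_p phi = r_p,   with   (Gamma_p)_{ij} = gamma(|i - j|),
                       (r_p)_i = gamma(i),   i,j = 1..p.
Substitute the sample gammas (Toeplitz matrix and right-hand side of size 1):
  Gamma_p = [[4.6441]]
  r_p     = [2.7633]
With p = 1 this is the single equation gamma(0) phi_1 = gamma(1):
  phi_hat_1 = gamma(1) / gamma(0) = 2.7633 / 4.6441 = 0.5950.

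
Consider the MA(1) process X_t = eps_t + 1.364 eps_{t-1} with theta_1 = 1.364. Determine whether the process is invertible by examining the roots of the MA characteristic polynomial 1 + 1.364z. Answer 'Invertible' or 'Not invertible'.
\text{Not invertible}

The MA(q) characteristic polynomial is P(z) = 1 + 1.364z.
Invertibility requires all roots to lie outside the unit circle, i.e. |z| > 1 for every root.
This is linear in z: 1 + (1.364) z = 0  =>  z = -1/(1.364) = -0.733138,  |z| = 0.733138.
Moduli of all roots: 0.7331.
All moduli strictly greater than 1? No.
Verdict: Not invertible.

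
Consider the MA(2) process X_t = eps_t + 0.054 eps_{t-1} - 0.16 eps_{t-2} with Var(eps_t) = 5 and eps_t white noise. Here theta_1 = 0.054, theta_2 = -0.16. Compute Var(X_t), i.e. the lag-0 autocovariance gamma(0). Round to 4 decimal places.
\gamma(0) = 5.1426

For an MA(q) process X_t = eps_t + sum_i theta_i eps_{t-i} with
Var(eps_t) = sigma^2, the variance is
  gamma(0) = sigma^2 * (1 + sum_i theta_i^2).
  sum_i theta_i^2 = (0.054)^2 + (-0.16)^2 = 0.002916 + 0.0256 = 0.028516.
  gamma(0) = 5 * (1 + 0.028516) = 5 * 1.028516 = 5.14258, which rounds to 5.1426.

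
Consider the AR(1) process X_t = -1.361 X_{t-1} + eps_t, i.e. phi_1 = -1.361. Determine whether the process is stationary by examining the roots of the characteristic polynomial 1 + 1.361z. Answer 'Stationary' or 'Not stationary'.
\text{Not stationary}

The AR(p) characteristic polynomial is P(z) = 1 + 1.361z.
Stationarity requires all roots to lie outside the unit circle, i.e. |z| > 1 for every root.
This is linear in z: 1 + (1.361) z = 0  =>  z = -1/(1.361) = -0.734754,  |z| = 0.734754.
Moduli of all roots: 0.7348.
All moduli strictly greater than 1? No.
Verdict: Not stationary.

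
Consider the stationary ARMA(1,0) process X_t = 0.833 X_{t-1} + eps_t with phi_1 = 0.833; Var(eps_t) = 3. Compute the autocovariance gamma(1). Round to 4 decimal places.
\gamma(1) = 8.1637

Multiply the model equation by X_{t-k} and take expectations. With theta_0 = psi_0 = 1 and psi_j the MA(infinity) weights, this gives
  gamma(k) - sum_i phi_i gamma(k-i) = c_k,
  c_k = sigma^2 * sum_{j=k..q} theta_j psi_{j-k}   (c_k = 0 for k > q),
using gamma(-m) = gamma(m).
Pure AR (q = 0): c_0 = sigma^2 = 3, c_k = 0 for k >= 1.
Equations for k = 0 and k = 1 (AR order 1):
  gamma(0) = phi_1 gamma(1) + c_0
  gamma(1) = phi_1 gamma(0) + c_1
Substituting the second into the first: gamma(0) (1 - phi_1^2) = c_0 + phi_1 c_1, so
  gamma(0) = c_0 / (1 - phi_1^2) = 3 / (1 - (0.833)^2) = 3 / 0.306111 = 9.800367.
  gamma(1) = phi_1 gamma(0) = (0.833)(9.800367) = 8.163705.
Therefore gamma(1) = 8.1637 (to 4 decimal places).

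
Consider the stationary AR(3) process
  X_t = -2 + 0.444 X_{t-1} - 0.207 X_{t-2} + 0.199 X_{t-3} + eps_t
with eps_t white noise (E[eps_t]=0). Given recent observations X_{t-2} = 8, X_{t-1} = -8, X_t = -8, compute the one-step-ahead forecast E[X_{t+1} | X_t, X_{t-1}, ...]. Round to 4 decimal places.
E[X_{t+1} \mid \mathcal F_t] = -2.3040

For an AR(p) model X_t = c + sum_i phi_i X_{t-i} + eps_t, the
one-step-ahead conditional mean is
  E[X_{t+1} | X_t, ...] = c + sum_i phi_i X_{t+1-i}.
Substitute known values:
  E[X_{t+1} | ...] = -2 + (0.444) * (-8) + (-0.207) * (-8) + (0.199) * (8)
                   = -2.3040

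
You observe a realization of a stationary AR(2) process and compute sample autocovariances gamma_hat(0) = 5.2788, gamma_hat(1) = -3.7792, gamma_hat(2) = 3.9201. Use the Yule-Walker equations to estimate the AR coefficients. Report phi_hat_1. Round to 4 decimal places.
\hat\phi_{1} = -0.3780

The Yule-Walker equations for an AR(p) process read, in matrix form,
  Gamma_p phi = r_p,   with   (Gamma_p)_{ij} = gamma(|i - j|),
                       (r_p)_i = gamma(i),   i,j = 1..p.
Substitute the sample gammas (Toeplitz matrix and right-hand side of size 2):
  Gamma_p = [[5.2788, -3.7792], [-3.7792, 5.2788]]
  r_p     = [-3.7792, 3.9201]
Written out:
  5.2788 phi_1 - 3.7792 phi_2 = -3.7792
  -3.7792 phi_1 + 5.2788 phi_2 = 3.9201
Solve by Cramer's rule:
  det = gamma(0)^2 - gamma(1)^2 = (5.2788)^2 - (-3.7792)^2 = 27.86572944 - 14.28235264 = 13.5833768
  phi_hat_1 = [gamma(1) gamma(0) - gamma(1) gamma(2)] / det = [(-3.7792)(5.2788) - (-3.7792)(3.9201)] / 13.5833768 = -5.13479904 / 13.5833768 = -0.378
  phi_hat_2 = [gamma(0) gamma(2) - gamma(1)^2] / det = [(5.2788)(3.9201) - (-3.7792)^2] / 13.5833768 = 6.41107124 / 13.5833768 = 0.472
So phi_hat = [-0.3780, 0.4720].
Therefore phi_hat_1 = -0.3780.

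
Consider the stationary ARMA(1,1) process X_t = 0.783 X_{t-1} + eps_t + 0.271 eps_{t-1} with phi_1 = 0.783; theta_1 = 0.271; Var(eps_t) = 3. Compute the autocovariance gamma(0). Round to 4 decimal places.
\gamma(0) = 11.6137

Multiply the model equation by X_{t-k} and take expectations. With theta_0 = psi_0 = 1 and psi_j the MA(infinity) weights, this gives
  gamma(k) - sum_i phi_i gamma(k-i) = c_k,
  c_k = sigma^2 * sum_{j=k..q} theta_j psi_{j-k}   (c_k = 0 for k > q),
using gamma(-m) = gamma(m).
psi-weights needed (psi_j = theta_j + sum_i phi_i psi_{j-i}):
  psi_1 = theta_1 + phi_1 = 0.271 + (0.783) = 1.054
Right-hand sides:
  c_0 = sigma^2 (1 + theta_1 psi_1) = 3 * (1 + (0.271)(1.054)) = 3 * 1.285634 = 3.856902
  c_1 = sigma^2 theta_1 = 3 * (0.271) = 0.813
  c_2 = 0
Equations for k = 0 and k = 1 (AR order 1):
  gamma(0) = phi_1 gamma(1) + c_0
  gamma(1) = phi_1 gamma(0) + c_1
Substituting the second into the first: gamma(0) (1 - phi_1^2) = c_0 + phi_1 c_1, so
  gamma(0) = (c_0 + phi_1 c_1) / (1 - phi_1^2) = (3.856902 + (0.783)(0.813)) / (1 - (0.783)^2) = 4.493481 / 0.386911 = 11.613733.
Therefore gamma(0) = 11.6137 (to 4 decimal places).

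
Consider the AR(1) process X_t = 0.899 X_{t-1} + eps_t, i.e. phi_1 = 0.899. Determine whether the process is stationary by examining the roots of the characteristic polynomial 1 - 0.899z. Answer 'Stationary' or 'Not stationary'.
\text{Stationary}

The AR(p) characteristic polynomial is P(z) = 1 - 0.899z.
Stationarity requires all roots to lie outside the unit circle, i.e. |z| > 1 for every root.
This is linear in z: 1 + (-0.899) z = 0  =>  z = -1/(-0.899) = 1.112347,  |z| = 1.112347.
Moduli of all roots: 1.1123.
All moduli strictly greater than 1? Yes.
Verdict: Stationary.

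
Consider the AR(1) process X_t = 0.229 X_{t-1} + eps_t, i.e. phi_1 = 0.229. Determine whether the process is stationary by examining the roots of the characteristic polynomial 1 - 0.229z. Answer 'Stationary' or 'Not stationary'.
\text{Stationary}

The AR(p) characteristic polynomial is P(z) = 1 - 0.229z.
Stationarity requires all roots to lie outside the unit circle, i.e. |z| > 1 for every root.
This is linear in z: 1 + (-0.229) z = 0  =>  z = -1/(-0.229) = 4.366812,  |z| = 4.366812.
Moduli of all roots: 4.3668.
All moduli strictly greater than 1? Yes.
Verdict: Stationary.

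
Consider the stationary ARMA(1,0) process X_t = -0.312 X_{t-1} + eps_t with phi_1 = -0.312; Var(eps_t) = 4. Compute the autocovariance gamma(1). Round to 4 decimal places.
\gamma(1) = -1.3826

Multiply the model equation by X_{t-k} and take expectations. With theta_0 = psi_0 = 1 and psi_j the MA(infinity) weights, this gives
  gamma(k) - sum_i phi_i gamma(k-i) = c_k,
  c_k = sigma^2 * sum_{j=k..q} theta_j psi_{j-k}   (c_k = 0 for k > q),
using gamma(-m) = gamma(m).
Pure AR (q = 0): c_0 = sigma^2 = 4, c_k = 0 for k >= 1.
Equations for k = 0 and k = 1 (AR order 1):
  gamma(0) = phi_1 gamma(1) + c_0
  gamma(1) = phi_1 gamma(0) + c_1
Substituting the second into the first: gamma(0) (1 - phi_1^2) = c_0 + phi_1 c_1, so
  gamma(0) = c_0 / (1 - phi_1^2) = 4 / (1 - (-0.312)^2) = 4 / 0.902656 = 4.431367.
  gamma(1) = phi_1 gamma(0) = (-0.312)(4.431367) = -1.382587.
Therefore gamma(1) = -1.3826 (to 4 decimal places).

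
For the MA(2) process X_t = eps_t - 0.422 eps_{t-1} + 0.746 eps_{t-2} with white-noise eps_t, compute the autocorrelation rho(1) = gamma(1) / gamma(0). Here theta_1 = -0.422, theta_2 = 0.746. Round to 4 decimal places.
\rho(1) = -0.4248

For an MA(q) process with theta_0 = 1, the autocovariance is
  gamma(k) = sigma^2 * sum_{i=0..q-k} theta_i * theta_{i+k},
and rho(k) = gamma(k) / gamma(0). Sigma^2 cancels.
  numerator   = (1)*(-0.422) + (-0.422)*(0.746) = -0.736812.
  denominator = (1)^2 + (-0.422)^2 + (0.746)^2 = 1.7346.
  rho(1) = -0.736812 / 1.7346 = -0.4248.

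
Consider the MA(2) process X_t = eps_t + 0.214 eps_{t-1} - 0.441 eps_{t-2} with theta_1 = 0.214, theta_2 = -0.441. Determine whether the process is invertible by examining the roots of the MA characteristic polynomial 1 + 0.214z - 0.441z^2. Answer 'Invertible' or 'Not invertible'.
\text{Invertible}

The MA(q) characteristic polynomial is P(z) = 1 + 0.214z - 0.441z^2.
Invertibility requires all roots to lie outside the unit circle, i.e. |z| > 1 for every root.
Set 1 + (0.214) z + (-0.441) z^2 = 0, i.e. a z^2 + b z + c = 0 with a = -0.441, b = 0.214, c = 1.
Discriminant D = b^2 - 4ac = (0.214)^2 - 4*(-0.441)*1 = 0.045796 - (-1.764) = 1.809796.
D >= 0, so the roots are real: z = (-b +/- sqrt(D)) / (2a) = (-0.214 +/- 1.345287) / (-0.882).
  z_1 = (-0.214 + 1.345287) / (-0.882) = -1.2826,   |z_1| = 1.2826.
  z_2 = (-0.214 - 1.345287) / (-0.882) = 1.7679,   |z_2| = 1.7679.
Moduli of all roots: 1.2826, 1.7679.
All moduli strictly greater than 1? Yes.
Verdict: Invertible.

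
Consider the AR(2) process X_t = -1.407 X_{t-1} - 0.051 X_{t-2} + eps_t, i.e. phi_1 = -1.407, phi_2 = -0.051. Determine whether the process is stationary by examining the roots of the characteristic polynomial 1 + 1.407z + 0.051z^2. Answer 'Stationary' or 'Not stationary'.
\text{Not stationary}

The AR(p) characteristic polynomial is P(z) = 1 + 1.407z + 0.051z^2.
Stationarity requires all roots to lie outside the unit circle, i.e. |z| > 1 for every root.
Set 1 + (1.407) z + (0.051) z^2 = 0, i.e. a z^2 + b z + c = 0 with a = 0.051, b = 1.407, c = 1.
Discriminant D = b^2 - 4ac = (1.407)^2 - 4*(0.051)*1 = 1.979649 - (0.204) = 1.775649.
D >= 0, so the roots are real: z = (-b +/- sqrt(D)) / (2a) = (-1.407 +/- 1.332535) / (0.102).
  z_1 = (-1.407 + 1.332535) / (0.102) = -0.7301,   |z_1| = 0.7301.
  z_2 = (-1.407 - 1.332535) / (0.102) = -26.8582,   |z_2| = 26.8582.
Moduli of all roots: 0.7301, 26.8582.
All moduli strictly greater than 1? No.
Verdict: Not stationary.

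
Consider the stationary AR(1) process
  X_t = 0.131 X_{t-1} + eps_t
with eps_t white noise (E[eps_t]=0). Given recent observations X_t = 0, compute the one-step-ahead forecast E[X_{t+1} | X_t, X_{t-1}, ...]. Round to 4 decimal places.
E[X_{t+1} \mid \mathcal F_t] = 0.0000

For an AR(p) model X_t = c + sum_i phi_i X_{t-i} + eps_t, the
one-step-ahead conditional mean is
  E[X_{t+1} | X_t, ...] = c + sum_i phi_i X_{t+1-i}.
Substitute known values:
  E[X_{t+1} | ...] = (0.131) * (0)
                   = 0.0000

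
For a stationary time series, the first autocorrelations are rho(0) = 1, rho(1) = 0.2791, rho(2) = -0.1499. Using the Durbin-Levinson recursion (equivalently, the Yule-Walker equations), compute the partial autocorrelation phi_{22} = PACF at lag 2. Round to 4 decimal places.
\phi_{22} = -0.2470

The PACF at lag k is phi_{kk}, the last component of the solution
to the Yule-Walker system G_k phi = r_k where
  (G_k)_{ij} = rho(|i - j|), (r_k)_i = rho(i), i,j = 1..k.
Equivalently, Durbin-Levinson gives phi_{kk} iteratively:
  phi_{11} = rho(1)
  phi_{kk} = [rho(k) - sum_{j=1..k-1} phi_{k-1,j} rho(k-j)]
            / [1 - sum_{j=1..k-1} phi_{k-1,j} rho(j)],
  phi_{k,j} = phi_{k-1,j} - phi_{kk} phi_{k-1,k-j},  j = 1..k-1.
Step k = 1:
  phi_11 = rho(1) = 0.2791.
Step k = 2:
  phi_22 = [rho(2) - phi_11 rho(1)] / [1 - phi_11 rho(1)] = [-0.1499 - (0.2791)(0.2791)] / [1 - (0.2791)(0.2791)]
         = -0.22779681 / 0.92210319 = -0.247.
Therefore phi_{22} = -0.2470.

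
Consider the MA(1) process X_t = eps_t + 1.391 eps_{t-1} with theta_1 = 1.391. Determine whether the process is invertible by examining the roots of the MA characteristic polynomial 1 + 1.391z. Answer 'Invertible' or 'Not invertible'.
\text{Not invertible}

The MA(q) characteristic polynomial is P(z) = 1 + 1.391z.
Invertibility requires all roots to lie outside the unit circle, i.e. |z| > 1 for every root.
This is linear in z: 1 + (1.391) z = 0  =>  z = -1/(1.391) = -0.718907,  |z| = 0.718907.
Moduli of all roots: 0.7189.
All moduli strictly greater than 1? No.
Verdict: Not invertible.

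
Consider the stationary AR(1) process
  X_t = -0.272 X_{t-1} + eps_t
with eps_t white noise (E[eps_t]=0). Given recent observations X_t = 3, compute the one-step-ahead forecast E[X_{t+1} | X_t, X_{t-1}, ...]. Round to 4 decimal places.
E[X_{t+1} \mid \mathcal F_t] = -0.8160

For an AR(p) model X_t = c + sum_i phi_i X_{t-i} + eps_t, the
one-step-ahead conditional mean is
  E[X_{t+1} | X_t, ...] = c + sum_i phi_i X_{t+1-i}.
Substitute known values:
  E[X_{t+1} | ...] = (-0.272) * (3)
                   = -0.8160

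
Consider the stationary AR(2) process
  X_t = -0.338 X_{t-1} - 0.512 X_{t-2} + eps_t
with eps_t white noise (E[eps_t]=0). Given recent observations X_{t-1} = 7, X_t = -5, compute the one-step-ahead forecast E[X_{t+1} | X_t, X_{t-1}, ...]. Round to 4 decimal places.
E[X_{t+1} \mid \mathcal F_t] = -1.8940

For an AR(p) model X_t = c + sum_i phi_i X_{t-i} + eps_t, the
one-step-ahead conditional mean is
  E[X_{t+1} | X_t, ...] = c + sum_i phi_i X_{t+1-i}.
Substitute known values:
  E[X_{t+1} | ...] = (-0.338) * (-5) + (-0.512) * (7)
                   = -1.8940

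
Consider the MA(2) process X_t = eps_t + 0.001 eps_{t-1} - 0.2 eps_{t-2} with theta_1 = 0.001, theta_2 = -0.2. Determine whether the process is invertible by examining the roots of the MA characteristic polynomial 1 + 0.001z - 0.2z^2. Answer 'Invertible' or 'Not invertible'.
\text{Invertible}

The MA(q) characteristic polynomial is P(z) = 1 + 0.001z - 0.2z^2.
Invertibility requires all roots to lie outside the unit circle, i.e. |z| > 1 for every root.
Set 1 + (0.001) z + (-0.2) z^2 = 0, i.e. a z^2 + b z + c = 0 with a = -0.2, b = 0.001, c = 1.
Discriminant D = b^2 - 4ac = (0.001)^2 - 4*(-0.2)*1 = 0.000001 - (-0.8) = 0.800001.
D >= 0, so the roots are real: z = (-b +/- sqrt(D)) / (2a) = (-0.001 +/- 0.894428) / (-0.4).
  z_1 = (-0.001 + 0.894428) / (-0.4) = -2.2336,   |z_1| = 2.2336.
  z_2 = (-0.001 - 0.894428) / (-0.4) = 2.2386,   |z_2| = 2.2386.
Moduli of all roots: 2.2336, 2.2386.
All moduli strictly greater than 1? Yes.
Verdict: Invertible.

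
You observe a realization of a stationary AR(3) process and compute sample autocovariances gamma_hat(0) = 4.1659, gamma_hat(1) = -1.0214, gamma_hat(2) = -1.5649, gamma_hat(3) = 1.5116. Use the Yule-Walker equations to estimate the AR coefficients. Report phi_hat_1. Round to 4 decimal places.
\hat\phi_{1} = -0.2870

The Yule-Walker equations for an AR(p) process read, in matrix form,
  Gamma_p phi = r_p,   with   (Gamma_p)_{ij} = gamma(|i - j|),
                       (r_p)_i = gamma(i),   i,j = 1..p.
Substitute the sample gammas (Toeplitz matrix and right-hand side of size 3):
  Gamma_p = [[4.1659, -1.0214, -1.5649], [-1.0214, 4.1659, -1.0214], [-1.5649, -1.0214, 4.1659]]
  r_p     = [-1.0214, -1.5649, 1.5116]
Written out (R1..R3):
  (R1) 4.1659 phi_1 - 1.0214 phi_2 - 1.5649 phi_3 = -1.0214
  (R2) -1.0214 phi_1 + 4.1659 phi_2 - 1.0214 phi_3 = -1.5649
  (R3) -1.5649 phi_1 - 1.0214 phi_2 + 4.1659 phi_3 = 1.5116
Gaussian elimination:
  R2 <- R2 - (-1.0214/4.1659) R1 = R2 - (-0.245181) R1:  3.915472 phi_2 - 1.405084 phi_3 = -1.815328
  R3 <- R3 - (-1.5649/4.1659) R1 = R3 - (-0.375645) R1:  -1.405084 phi_2 + 3.578053 phi_3 = 1.127916
  R3 <- R3 - (-1.405084/3.915472) R2 = R3 - (-0.358854) R2:  3.073833 phi_3 = 0.476478
Back-substitution:
  phi_hat_3 = 0.476478 / 3.073833 = 0.155011
  phi_hat_2 = (-1.815328 - (-1.405084)(0.155011)) / 3.915472 = -0.408003
  phi_hat_1 = (-1.0214 - (-1.0214)(-0.408003) - (-1.5649)(0.155011)) / 4.1659 = -0.286987
So phi_hat = [-0.2870, -0.4080, 0.1550].
Therefore phi_hat_1 = -0.2870.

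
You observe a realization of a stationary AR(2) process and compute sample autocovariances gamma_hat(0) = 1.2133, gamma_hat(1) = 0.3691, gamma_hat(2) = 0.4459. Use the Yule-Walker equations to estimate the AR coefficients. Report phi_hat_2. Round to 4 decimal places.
\hat\phi_{2} = 0.3030

The Yule-Walker equations for an AR(p) process read, in matrix form,
  Gamma_p phi = r_p,   with   (Gamma_p)_{ij} = gamma(|i - j|),
                       (r_p)_i = gamma(i),   i,j = 1..p.
Substitute the sample gammas (Toeplitz matrix and right-hand side of size 2):
  Gamma_p = [[1.2133, 0.3691], [0.3691, 1.2133]]
  r_p     = [0.3691, 0.4459]
Written out:
  1.2133 phi_1 + 0.3691 phi_2 = 0.3691
  0.3691 phi_1 + 1.2133 phi_2 = 0.4459
Solve by Cramer's rule:
  det = gamma(0)^2 - gamma(1)^2 = (1.2133)^2 - (0.3691)^2 = 1.47209689 - 0.13623481 = 1.33586208
  phi_hat_1 = [gamma(1) gamma(0) - gamma(1) gamma(2)] / det = [(0.3691)(1.2133) - (0.3691)(0.4459)] / 1.33586208 = 0.28324734 / 1.33586208 = 0.212
  phi_hat_2 = [gamma(0) gamma(2) - gamma(1)^2] / det = [(1.2133)(0.4459) - (0.3691)^2] / 1.33586208 = 0.40477566 / 1.33586208 = 0.303
So phi_hat = [0.2120, 0.3030].
Therefore phi_hat_2 = 0.3030.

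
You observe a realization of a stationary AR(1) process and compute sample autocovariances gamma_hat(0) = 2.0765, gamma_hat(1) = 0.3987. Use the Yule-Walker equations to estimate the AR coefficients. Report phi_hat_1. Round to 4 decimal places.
\hat\phi_{1} = 0.1920

The Yule-Walker equations for an AR(p) process read, in matrix form,
  Gamma_p phi = r_p,   with   (Gamma_p)_{ij} = gamma(|i - j|),
                       (r_p)_i = gamma(i),   i,j = 1..p.
Substitute the sample gammas (Toeplitz matrix and right-hand side of size 1):
  Gamma_p = [[2.0765]]
  r_p     = [0.3987]
With p = 1 this is the single equation gamma(0) phi_1 = gamma(1):
  phi_hat_1 = gamma(1) / gamma(0) = 0.3987 / 2.0765 = 0.1920.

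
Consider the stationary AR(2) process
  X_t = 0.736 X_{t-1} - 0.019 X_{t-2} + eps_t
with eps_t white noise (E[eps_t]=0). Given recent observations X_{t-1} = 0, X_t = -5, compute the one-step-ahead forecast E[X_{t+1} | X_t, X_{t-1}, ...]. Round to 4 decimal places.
E[X_{t+1} \mid \mathcal F_t] = -3.6800

For an AR(p) model X_t = c + sum_i phi_i X_{t-i} + eps_t, the
one-step-ahead conditional mean is
  E[X_{t+1} | X_t, ...] = c + sum_i phi_i X_{t+1-i}.
Substitute known values:
  E[X_{t+1} | ...] = (0.736) * (-5) + (-0.019) * (0)
                   = -3.6800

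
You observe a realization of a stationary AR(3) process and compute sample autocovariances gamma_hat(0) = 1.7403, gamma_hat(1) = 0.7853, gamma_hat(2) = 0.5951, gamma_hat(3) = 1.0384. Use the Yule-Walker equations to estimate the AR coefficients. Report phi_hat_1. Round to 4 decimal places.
\hat\phi_{1} = 0.2850

The Yule-Walker equations for an AR(p) process read, in matrix form,
  Gamma_p phi = r_p,   with   (Gamma_p)_{ij} = gamma(|i - j|),
                       (r_p)_i = gamma(i),   i,j = 1..p.
Substitute the sample gammas (Toeplitz matrix and right-hand side of size 3):
  Gamma_p = [[1.7403, 0.7853, 0.5951], [0.7853, 1.7403, 0.7853], [0.5951, 0.7853, 1.7403]]
  r_p     = [0.7853, 0.5951, 1.0384]
Written out (R1..R3):
  (R1) 1.7403 phi_1 + 0.7853 phi_2 + 0.5951 phi_3 = 0.7853
  (R2) 0.7853 phi_1 + 1.7403 phi_2 + 0.7853 phi_3 = 0.5951
  (R3) 0.5951 phi_1 + 0.7853 phi_2 + 1.7403 phi_3 = 1.0384
Gaussian elimination:
  R2 <- R2 - (0.7853/1.7403) R1 = R2 - (0.451244) R1:  1.385938 phi_2 + 0.516765 phi_3 = 0.240738
  R3 <- R3 - (0.5951/1.7403) R1 = R3 - (0.341953) R1:  0.516765 phi_2 + 1.536804 phi_3 = 0.769865
  R3 <- R3 - (0.516765/1.385938) R2 = R3 - (0.372863) R2:  1.344122 phi_3 = 0.680102
Back-substitution:
  phi_hat_3 = 0.680102 / 1.344122 = 0.505983
  phi_hat_2 = (0.240738 - (0.516765)(0.505983)) / 1.385938 = -0.014962
  phi_hat_1 = (0.7853 - (0.7853)(-0.014962) - (0.5951)(0.505983)) / 1.7403 = 0.284973
So phi_hat = [0.2850, -0.0150, 0.5060].
Therefore phi_hat_1 = 0.2850.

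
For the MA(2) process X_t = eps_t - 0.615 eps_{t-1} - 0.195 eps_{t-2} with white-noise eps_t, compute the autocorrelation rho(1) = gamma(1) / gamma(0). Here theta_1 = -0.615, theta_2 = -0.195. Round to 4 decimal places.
\rho(1) = -0.3496

For an MA(q) process with theta_0 = 1, the autocovariance is
  gamma(k) = sigma^2 * sum_{i=0..q-k} theta_i * theta_{i+k},
and rho(k) = gamma(k) / gamma(0). Sigma^2 cancels.
  numerator   = (1)*(-0.615) + (-0.615)*(-0.195) = -0.495075.
  denominator = (1)^2 + (-0.615)^2 + (-0.195)^2 = 1.41625.
  rho(1) = -0.495075 / 1.41625 = -0.3496.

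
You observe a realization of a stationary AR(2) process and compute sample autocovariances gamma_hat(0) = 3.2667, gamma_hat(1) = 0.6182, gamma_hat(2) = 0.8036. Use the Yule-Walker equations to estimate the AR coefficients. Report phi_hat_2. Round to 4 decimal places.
\hat\phi_{2} = 0.2180

The Yule-Walker equations for an AR(p) process read, in matrix form,
  Gamma_p phi = r_p,   with   (Gamma_p)_{ij} = gamma(|i - j|),
                       (r_p)_i = gamma(i),   i,j = 1..p.
Substitute the sample gammas (Toeplitz matrix and right-hand side of size 2):
  Gamma_p = [[3.2667, 0.6182], [0.6182, 3.2667]]
  r_p     = [0.6182, 0.8036]
Written out:
  3.2667 phi_1 + 0.6182 phi_2 = 0.6182
  0.6182 phi_1 + 3.2667 phi_2 = 0.8036
Solve by Cramer's rule:
  det = gamma(0)^2 - gamma(1)^2 = (3.2667)^2 - (0.6182)^2 = 10.67132889 - 0.38217124 = 10.28915765
  phi_hat_1 = [gamma(1) gamma(0) - gamma(1) gamma(2)] / det = [(0.6182)(3.2667) - (0.6182)(0.8036)] / 10.28915765 = 1.52268842 / 10.28915765 = 0.148
  phi_hat_2 = [gamma(0) gamma(2) - gamma(1)^2] / det = [(3.2667)(0.8036) - (0.6182)^2] / 10.28915765 = 2.24294888 / 10.28915765 = 0.218
So phi_hat = [0.1480, 0.2180].
Therefore phi_hat_2 = 0.2180.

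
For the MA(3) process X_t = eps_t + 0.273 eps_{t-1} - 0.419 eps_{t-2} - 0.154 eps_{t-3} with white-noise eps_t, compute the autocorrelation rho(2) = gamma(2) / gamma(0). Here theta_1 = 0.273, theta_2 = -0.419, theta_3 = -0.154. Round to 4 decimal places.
\rho(2) = -0.3619

For an MA(q) process with theta_0 = 1, the autocovariance is
  gamma(k) = sigma^2 * sum_{i=0..q-k} theta_i * theta_{i+k},
and rho(k) = gamma(k) / gamma(0). Sigma^2 cancels.
  numerator   = (1)*(-0.419) + (0.273)*(-0.154) = -0.461042.
  denominator = (1)^2 + (0.273)^2 + (-0.419)^2 + (-0.154)^2 = 1.273806.
  rho(2) = -0.461042 / 1.273806 = -0.3619.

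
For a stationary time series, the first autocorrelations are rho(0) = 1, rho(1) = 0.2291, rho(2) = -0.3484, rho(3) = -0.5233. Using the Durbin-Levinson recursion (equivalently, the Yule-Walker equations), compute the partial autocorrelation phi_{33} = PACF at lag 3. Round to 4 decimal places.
\phi_{33} = -0.4021

The PACF at lag k is phi_{kk}, the last component of the solution
to the Yule-Walker system G_k phi = r_k where
  (G_k)_{ij} = rho(|i - j|), (r_k)_i = rho(i), i,j = 1..k.
Equivalently, Durbin-Levinson gives phi_{kk} iteratively:
  phi_{11} = rho(1)
  phi_{kk} = [rho(k) - sum_{j=1..k-1} phi_{k-1,j} rho(k-j)]
            / [1 - sum_{j=1..k-1} phi_{k-1,j} rho(j)],
  phi_{k,j} = phi_{k-1,j} - phi_{kk} phi_{k-1,k-j},  j = 1..k-1.
Step k = 1:
  phi_11 = rho(1) = 0.2291.
Step k = 2:
  phi_22 = [rho(2) - phi_11 rho(1)] / [1 - phi_11 rho(1)] = [-0.3484 - (0.2291)(0.2291)] / [1 - (0.2291)(0.2291)]
         = -0.40088681 / 0.94751319 = -0.423094.
  Update: phi_21 = phi_11 - phi_22 phi_11 = 0.2291 - (-0.423094)(0.2291) = 0.326031.
Step k = 3:
  phi_33 = [rho(3) - phi_21 rho(2) - phi_22 rho(1)] / [1 - phi_21 rho(1) - phi_22 rho(2)]
    numerator   = -0.5233 - (0.326031)(-0.3484) - (-0.423094)(0.2291) = -0.31278013
    denominator = 1 - (0.326031)(0.2291) - (-0.423094)(-0.3484) = 0.77790053
  phi_33 = -0.31278013 / 0.77790053 = -0.4021.
Therefore phi_{33} = -0.4021.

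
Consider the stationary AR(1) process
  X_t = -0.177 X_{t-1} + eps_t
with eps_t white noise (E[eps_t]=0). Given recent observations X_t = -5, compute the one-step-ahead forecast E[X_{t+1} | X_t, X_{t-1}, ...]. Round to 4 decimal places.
E[X_{t+1} \mid \mathcal F_t] = 0.8850

For an AR(p) model X_t = c + sum_i phi_i X_{t-i} + eps_t, the
one-step-ahead conditional mean is
  E[X_{t+1} | X_t, ...] = c + sum_i phi_i X_{t+1-i}.
Substitute known values:
  E[X_{t+1} | ...] = (-0.177) * (-5)
                   = 0.8850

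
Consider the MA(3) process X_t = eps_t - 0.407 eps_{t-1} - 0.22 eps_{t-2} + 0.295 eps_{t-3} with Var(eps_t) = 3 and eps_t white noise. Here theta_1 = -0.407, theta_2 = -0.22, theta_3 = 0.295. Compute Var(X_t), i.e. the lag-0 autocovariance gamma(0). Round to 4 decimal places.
\gamma(0) = 3.9032

For an MA(q) process X_t = eps_t + sum_i theta_i eps_{t-i} with
Var(eps_t) = sigma^2, the variance is
  gamma(0) = sigma^2 * (1 + sum_i theta_i^2).
  sum_i theta_i^2 = (-0.407)^2 + (-0.22)^2 + (0.295)^2 = 0.165649 + 0.0484 + 0.087025 = 0.301074.
  gamma(0) = 3 * (1 + 0.301074) = 3 * 1.301074 = 3.903222, which rounds to 3.9032.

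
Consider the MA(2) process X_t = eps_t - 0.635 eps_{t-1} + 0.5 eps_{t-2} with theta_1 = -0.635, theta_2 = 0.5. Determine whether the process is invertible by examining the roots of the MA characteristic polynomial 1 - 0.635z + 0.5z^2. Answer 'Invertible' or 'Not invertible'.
\text{Invertible}

The MA(q) characteristic polynomial is P(z) = 1 - 0.635z + 0.5z^2.
Invertibility requires all roots to lie outside the unit circle, i.e. |z| > 1 for every root.
Set 1 + (-0.635) z + (0.5) z^2 = 0, i.e. a z^2 + b z + c = 0 with a = 0.5, b = -0.635, c = 1.
Discriminant D = b^2 - 4ac = (-0.635)^2 - 4*(0.5)*1 = 0.403225 - (2) = -1.596775.
D < 0, so the roots are the complex-conjugate pair z = (-b +/- i sqrt(-D)) / (2a) = 0.635 +/- 1.2636i.
For a conjugate pair |z|^2 = z * conj(z) = (product of roots) = c/a = 1/(0.5) = 2, so |z| = sqrt(2) = 1.4142 for both roots.
Moduli of all roots: 1.4142, 1.4142.
All moduli strictly greater than 1? Yes.
Verdict: Invertible.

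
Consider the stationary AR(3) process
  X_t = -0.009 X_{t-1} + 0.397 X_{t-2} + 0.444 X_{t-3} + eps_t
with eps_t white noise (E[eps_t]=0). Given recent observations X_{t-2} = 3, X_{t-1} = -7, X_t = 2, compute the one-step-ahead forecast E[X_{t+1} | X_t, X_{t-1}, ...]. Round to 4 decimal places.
E[X_{t+1} \mid \mathcal F_t] = -1.4650

For an AR(p) model X_t = c + sum_i phi_i X_{t-i} + eps_t, the
one-step-ahead conditional mean is
  E[X_{t+1} | X_t, ...] = c + sum_i phi_i X_{t+1-i}.
Substitute known values:
  E[X_{t+1} | ...] = (-0.009) * (2) + (0.397) * (-7) + (0.444) * (3)
                   = -1.4650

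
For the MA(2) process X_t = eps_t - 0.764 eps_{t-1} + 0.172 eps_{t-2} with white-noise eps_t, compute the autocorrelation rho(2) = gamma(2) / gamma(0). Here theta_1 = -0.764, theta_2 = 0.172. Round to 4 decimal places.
\rho(2) = 0.1066

For an MA(q) process with theta_0 = 1, the autocovariance is
  gamma(k) = sigma^2 * sum_{i=0..q-k} theta_i * theta_{i+k},
and rho(k) = gamma(k) / gamma(0). Sigma^2 cancels.
  numerator   = (1)*(0.172) = 0.172.
  denominator = (1)^2 + (-0.764)^2 + (0.172)^2 = 1.61328.
  rho(2) = 0.172 / 1.61328 = 0.1066.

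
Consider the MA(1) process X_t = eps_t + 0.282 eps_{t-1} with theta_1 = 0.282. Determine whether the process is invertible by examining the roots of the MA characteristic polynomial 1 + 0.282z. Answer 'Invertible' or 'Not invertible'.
\text{Invertible}

The MA(q) characteristic polynomial is P(z) = 1 + 0.282z.
Invertibility requires all roots to lie outside the unit circle, i.e. |z| > 1 for every root.
This is linear in z: 1 + (0.282) z = 0  =>  z = -1/(0.282) = -3.546099,  |z| = 3.546099.
Moduli of all roots: 3.5461.
All moduli strictly greater than 1? Yes.
Verdict: Invertible.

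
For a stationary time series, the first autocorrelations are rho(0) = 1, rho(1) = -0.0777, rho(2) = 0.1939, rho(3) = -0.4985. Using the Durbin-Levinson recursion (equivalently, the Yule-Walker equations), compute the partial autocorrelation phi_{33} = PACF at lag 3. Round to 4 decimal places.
\phi_{33} = -0.4920

The PACF at lag k is phi_{kk}, the last component of the solution
to the Yule-Walker system G_k phi = r_k where
  (G_k)_{ij} = rho(|i - j|), (r_k)_i = rho(i), i,j = 1..k.
Equivalently, Durbin-Levinson gives phi_{kk} iteratively:
  phi_{11} = rho(1)
  phi_{kk} = [rho(k) - sum_{j=1..k-1} phi_{k-1,j} rho(k-j)]
            / [1 - sum_{j=1..k-1} phi_{k-1,j} rho(j)],
  phi_{k,j} = phi_{k-1,j} - phi_{kk} phi_{k-1,k-j},  j = 1..k-1.
Step k = 1:
  phi_11 = rho(1) = -0.0777.
Step k = 2:
  phi_22 = [rho(2) - phi_11 rho(1)] / [1 - phi_11 rho(1)] = [0.1939 - (-0.0777)(-0.0777)] / [1 - (-0.0777)(-0.0777)]
         = 0.18786271 / 0.99396271 = 0.189004.
  Update: phi_21 = phi_11 - phi_22 phi_11 = -0.0777 - (0.189004)(-0.0777) = -0.063014.
Step k = 3:
  phi_33 = [rho(3) - phi_21 rho(2) - phi_22 rho(1)] / [1 - phi_21 rho(1) - phi_22 rho(2)]
    numerator   = -0.4985 - (-0.063014)(0.1939) - (0.189004)(-0.0777) = -0.47159591
    denominator = 1 - (-0.063014)(-0.0777) - (0.189004)(0.1939) = 0.95845595
  phi_33 = -0.47159591 / 0.95845595 = -0.492.
Therefore phi_{33} = -0.4920.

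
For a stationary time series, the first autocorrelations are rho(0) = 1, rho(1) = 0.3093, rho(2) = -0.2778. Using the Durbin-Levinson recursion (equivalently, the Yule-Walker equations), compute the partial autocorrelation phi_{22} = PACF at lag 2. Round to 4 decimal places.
\phi_{22} = -0.4130

The PACF at lag k is phi_{kk}, the last component of the solution
to the Yule-Walker system G_k phi = r_k where
  (G_k)_{ij} = rho(|i - j|), (r_k)_i = rho(i), i,j = 1..k.
Equivalently, Durbin-Levinson gives phi_{kk} iteratively:
  phi_{11} = rho(1)
  phi_{kk} = [rho(k) - sum_{j=1..k-1} phi_{k-1,j} rho(k-j)]
            / [1 - sum_{j=1..k-1} phi_{k-1,j} rho(j)],
  phi_{k,j} = phi_{k-1,j} - phi_{kk} phi_{k-1,k-j},  j = 1..k-1.
Step k = 1:
  phi_11 = rho(1) = 0.3093.
Step k = 2:
  phi_22 = [rho(2) - phi_11 rho(1)] / [1 - phi_11 rho(1)] = [-0.2778 - (0.3093)(0.3093)] / [1 - (0.3093)(0.3093)]
         = -0.37346649 / 0.90433351 = -0.413.
Therefore phi_{22} = -0.4130.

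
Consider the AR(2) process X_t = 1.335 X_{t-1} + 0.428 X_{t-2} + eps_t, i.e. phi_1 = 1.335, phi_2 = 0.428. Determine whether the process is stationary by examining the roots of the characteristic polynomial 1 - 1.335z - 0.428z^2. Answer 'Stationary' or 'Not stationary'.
\text{Not stationary}

The AR(p) characteristic polynomial is P(z) = 1 - 1.335z - 0.428z^2.
Stationarity requires all roots to lie outside the unit circle, i.e. |z| > 1 for every root.
Set 1 + (-1.335) z + (-0.428) z^2 = 0, i.e. a z^2 + b z + c = 0 with a = -0.428, b = -1.335, c = 1.
Discriminant D = b^2 - 4ac = (-1.335)^2 - 4*(-0.428)*1 = 1.782225 - (-1.712) = 3.494225.
D >= 0, so the roots are real: z = (-b +/- sqrt(D)) / (2a) = (1.335 +/- 1.869285) / (-0.856).
  z_1 = (1.335 + 1.869285) / (-0.856) = -3.7433,   |z_1| = 3.7433.
  z_2 = (1.335 - 1.869285) / (-0.856) = 0.6242,   |z_2| = 0.6242.
Moduli of all roots: 3.7433, 0.6242.
All moduli strictly greater than 1? No.
Verdict: Not stationary.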